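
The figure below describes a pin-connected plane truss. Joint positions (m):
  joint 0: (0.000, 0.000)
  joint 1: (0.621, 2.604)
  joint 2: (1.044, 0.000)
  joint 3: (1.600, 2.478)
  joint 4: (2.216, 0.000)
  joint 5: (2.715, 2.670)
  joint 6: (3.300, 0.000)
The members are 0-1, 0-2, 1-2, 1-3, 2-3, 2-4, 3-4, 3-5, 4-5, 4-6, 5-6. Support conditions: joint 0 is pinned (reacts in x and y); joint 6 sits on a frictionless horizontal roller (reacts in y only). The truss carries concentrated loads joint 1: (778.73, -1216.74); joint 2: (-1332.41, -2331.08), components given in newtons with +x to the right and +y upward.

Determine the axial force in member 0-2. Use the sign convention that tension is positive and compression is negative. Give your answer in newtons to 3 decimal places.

N=7 nodes, M=11 members, R=3 reactions → 2N=14, M+R=14
member 0 (0-1): L=2.6770, (cx,cy)=(0.2320,0.9727)
member 1 (0-2): L=1.0440, (cx,cy)=(1.0000,0.0000)
member 2 (1-2): L=2.6381, (cx,cy)=(0.1603,-0.9871)
member 3 (1-3): L=0.9871, (cx,cy)=(0.9918,-0.1276)
member 4 (2-3): L=2.5396, (cx,cy)=(0.2189,0.9757)
member 5 (2-4): L=1.1720, (cx,cy)=(1.0000,0.0000)
member 6 (3-4): L=2.5534, (cx,cy)=(0.2412,-0.9705)
member 7 (3-5): L=1.1314, (cx,cy)=(0.9855,0.1697)
member 8 (4-5): L=2.7162, (cx,cy)=(0.1837,0.9830)
member 9 (4-6): L=1.0840, (cx,cy)=(1.0000,0.0000)
member 10 (5-6): L=2.7333, (cx,cy)=(0.2140,-0.9768)
solve A·x = −loads:
  F[0-1] = -2022.0515 N (compression)
  F[0-2] = -84.6166 N (compression)
  F[1-2] = +942.3887 N (tension)
  F[1-3] = -1410.4350 N (compression)
  F[2-3] = +1435.7142 N (tension)
  F[2-4] = +1084.5740 N (tension)
  F[3-4] = -1746.7158 N (compression)
  F[3-5] = -672.9475 N (compression)
  F[4-5] = +1724.4750 N (tension)
  F[4-6] = +346.3827 N (tension)
  F[5-6] = -1618.4277 N (compression)
  Rx@0 = +553.6800 N
  Ry@0 = +1966.8939 N
  Ry@6 = +1580.9261 N

-84.617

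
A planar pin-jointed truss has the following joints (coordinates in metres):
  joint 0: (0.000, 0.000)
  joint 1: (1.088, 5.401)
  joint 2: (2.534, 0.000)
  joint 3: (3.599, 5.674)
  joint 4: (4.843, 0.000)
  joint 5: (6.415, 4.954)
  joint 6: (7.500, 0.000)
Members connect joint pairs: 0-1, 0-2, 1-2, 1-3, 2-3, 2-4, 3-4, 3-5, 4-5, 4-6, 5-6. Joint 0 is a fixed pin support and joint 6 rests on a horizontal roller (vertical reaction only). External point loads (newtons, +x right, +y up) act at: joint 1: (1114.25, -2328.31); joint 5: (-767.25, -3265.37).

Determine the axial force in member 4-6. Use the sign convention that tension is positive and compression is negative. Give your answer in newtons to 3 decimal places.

N=7 nodes, M=11 members, R=3 reactions → 2N=14, M+R=14
member 0 (0-1): L=5.5095, (cx,cy)=(0.1975,0.9803)
member 1 (0-2): L=2.5340, (cx,cy)=(1.0000,0.0000)
member 2 (1-2): L=5.5912, (cx,cy)=(0.2586,-0.9660)
member 3 (1-3): L=2.5258, (cx,cy)=(0.9941,0.1081)
member 4 (2-3): L=5.7731, (cx,cy)=(0.1845,0.9828)
member 5 (2-4): L=2.3090, (cx,cy)=(1.0000,0.0000)
member 6 (3-4): L=5.8088, (cx,cy)=(0.2142,-0.9768)
member 7 (3-5): L=2.9066, (cx,cy)=(0.9688,-0.2477)
member 8 (4-5): L=5.1974, (cx,cy)=(0.3025,0.9532)
member 9 (4-6): L=2.6570, (cx,cy)=(1.0000,0.0000)
member 10 (5-6): L=5.0714, (cx,cy)=(0.2139,-0.9768)
solve A·x = −loads:
  F[0-1] = -2210.8631 N (compression)
  F[0-2] = +783.5951 N (tension)
  F[1-2] = -331.5520 N (compression)
  F[1-3] = -1473.7328 N (compression)
  F[2-3] = +325.8652 N (tension)
  F[2-4] = +637.7346 N (tension)
  F[3-4] = +215.0061 N (tension)
  F[3-5] = -1497.7085 N (compression)
  F[4-5] = -220.3376 N (compression)
  F[4-6] = +750.4228 N (tension)
  F[5-6] = -3507.5687 N (compression)
  Rx@0 = -347.0000 N
  Ry@0 = +2167.3257 N
  Ry@6 = +3426.3543 N

750.423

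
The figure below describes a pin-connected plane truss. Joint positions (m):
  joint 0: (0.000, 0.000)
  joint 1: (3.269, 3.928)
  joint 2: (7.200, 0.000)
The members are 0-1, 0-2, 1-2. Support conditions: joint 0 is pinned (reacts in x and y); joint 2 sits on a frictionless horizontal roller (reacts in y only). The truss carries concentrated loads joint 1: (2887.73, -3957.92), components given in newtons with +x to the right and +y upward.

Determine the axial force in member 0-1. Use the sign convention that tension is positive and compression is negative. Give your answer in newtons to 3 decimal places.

N=3 nodes, M=3 members, R=3 reactions → 2N=6, M+R=6
member 0 (0-1): L=5.1103, (cx,cy)=(0.6397,0.7686)
member 1 (0-2): L=7.2000, (cx,cy)=(1.0000,0.0000)
member 2 (1-2): L=5.5572, (cx,cy)=(0.7074,-0.7068)
solve A·x = −loads:
  F[0-1] = -761.7333 N (compression)
  F[0-2] = +3374.9984 N (tension)
  F[1-2] = -4771.1476 N (compression)
  Rx@0 = -2887.7300 N
  Ry@0 = +585.4972 N
  Ry@2 = +3372.4228 N

-761.733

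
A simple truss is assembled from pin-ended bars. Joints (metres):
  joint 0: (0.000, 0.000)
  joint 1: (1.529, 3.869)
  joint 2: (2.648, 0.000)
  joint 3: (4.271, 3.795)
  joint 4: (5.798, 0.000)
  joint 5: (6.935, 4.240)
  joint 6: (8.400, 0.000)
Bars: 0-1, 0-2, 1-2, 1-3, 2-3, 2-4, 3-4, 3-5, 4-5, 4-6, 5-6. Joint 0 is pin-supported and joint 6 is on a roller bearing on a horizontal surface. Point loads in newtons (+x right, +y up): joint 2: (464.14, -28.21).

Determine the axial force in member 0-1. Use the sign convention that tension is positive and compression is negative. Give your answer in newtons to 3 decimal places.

N=7 nodes, M=11 members, R=3 reactions → 2N=14, M+R=14
member 0 (0-1): L=4.1602, (cx,cy)=(0.3675,0.9300)
member 1 (0-2): L=2.6480, (cx,cy)=(1.0000,0.0000)
member 2 (1-2): L=4.0276, (cx,cy)=(0.2778,-0.9606)
member 3 (1-3): L=2.7430, (cx,cy)=(0.9996,-0.0270)
member 4 (2-3): L=4.1275, (cx,cy)=(0.3932,0.9194)
member 5 (2-4): L=3.1500, (cx,cy)=(1.0000,0.0000)
member 6 (3-4): L=4.0907, (cx,cy)=(0.3733,-0.9277)
member 7 (3-5): L=2.7009, (cx,cy)=(0.9863,0.1648)
member 8 (4-5): L=4.3898, (cx,cy)=(0.2590,0.9659)
member 9 (4-6): L=2.6020, (cx,cy)=(1.0000,0.0000)
member 10 (5-6): L=4.4860, (cx,cy)=(0.3266,-0.9452)
solve A·x = −loads:
  F[0-1] = -20.7709 N (compression)
  F[0-2] = +471.7740 N (tension)
  F[1-2] = +20.4832 N (tension)
  F[1-3] = -13.3298 N (compression)
  F[2-3] = +9.2809 N (tension)
  F[2-4] = +9.6755 N (tension)
  F[3-4] = -10.6145 N (compression)
  F[3-5] = -5.7924 N (compression)
  F[4-5] = +10.1951 N (tension)
  F[4-6] = +3.0727 N (tension)
  F[5-6] = -9.4087 N (compression)
  Rx@0 = -464.1400 N
  Ry@0 = +19.3171 N
  Ry@6 = +8.8929 N

-20.771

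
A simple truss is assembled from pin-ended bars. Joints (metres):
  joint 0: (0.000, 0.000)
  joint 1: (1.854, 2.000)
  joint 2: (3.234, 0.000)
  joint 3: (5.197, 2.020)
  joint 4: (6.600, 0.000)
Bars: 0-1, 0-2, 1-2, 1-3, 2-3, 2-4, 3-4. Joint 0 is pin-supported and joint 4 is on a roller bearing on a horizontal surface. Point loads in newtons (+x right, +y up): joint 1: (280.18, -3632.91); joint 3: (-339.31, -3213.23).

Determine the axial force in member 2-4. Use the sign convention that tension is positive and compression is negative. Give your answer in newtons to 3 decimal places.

N=5 nodes, M=7 members, R=3 reactions → 2N=10, M+R=10
member 0 (0-1): L=2.7271, (cx,cy)=(0.6798,0.7334)
member 1 (0-2): L=3.2340, (cx,cy)=(1.0000,0.0000)
member 2 (1-2): L=2.4299, (cx,cy)=(0.5679,-0.8231)
member 3 (1-3): L=3.3431, (cx,cy)=(1.0000,0.0060)
member 4 (2-3): L=2.8167, (cx,cy)=(0.6969,0.7172)
member 5 (2-4): L=3.3660, (cx,cy)=(1.0000,0.0000)
member 6 (3-4): L=2.4594, (cx,cy)=(0.5705,-0.8213)
solve A·x = −loads:
  F[0-1] = -4519.4150 N (compression)
  F[0-2] = +3013.3130 N (tension)
  F[1-2] = -409.6587 N (compression)
  F[1-3] = -3120.0233 N (compression)
  F[2-3] = +470.1676 N (tension)
  F[2-4] = +2452.9901 N (tension)
  F[3-4] = -4300.0456 N (compression)
  Rx@0 = +59.1300 N
  Ry@0 = +3314.3937 N
  Ry@4 = +3531.7463 N

2452.990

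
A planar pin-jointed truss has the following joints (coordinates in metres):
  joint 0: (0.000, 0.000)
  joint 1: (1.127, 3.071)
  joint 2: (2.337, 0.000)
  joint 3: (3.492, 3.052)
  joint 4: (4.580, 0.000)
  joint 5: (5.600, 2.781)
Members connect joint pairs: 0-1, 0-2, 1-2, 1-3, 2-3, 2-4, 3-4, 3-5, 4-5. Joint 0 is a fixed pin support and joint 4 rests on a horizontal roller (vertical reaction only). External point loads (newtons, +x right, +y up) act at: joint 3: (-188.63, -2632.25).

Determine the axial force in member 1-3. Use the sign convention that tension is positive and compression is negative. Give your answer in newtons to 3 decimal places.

N=6 nodes, M=9 members, R=3 reactions → 2N=12, M+R=12
member 0 (0-1): L=3.2713, (cx,cy)=(0.3445,0.9388)
member 1 (0-2): L=2.3370, (cx,cy)=(1.0000,0.0000)
member 2 (1-2): L=3.3008, (cx,cy)=(0.3666,-0.9304)
member 3 (1-3): L=2.3651, (cx,cy)=(1.0000,-0.0080)
member 4 (2-3): L=3.2632, (cx,cy)=(0.3539,0.9353)
member 5 (2-4): L=2.2430, (cx,cy)=(1.0000,0.0000)
member 6 (3-4): L=3.2401, (cx,cy)=(0.3358,-0.9419)
member 7 (3-5): L=2.1253, (cx,cy)=(0.9918,-0.1275)
member 8 (4-5): L=2.9622, (cx,cy)=(0.3443,0.9388)
solve A·x = −loads:
  F[0-1] = -799.9754 N (compression)
  F[0-2] = +86.9736 N (tension)
  F[1-2] = +812.1436 N (tension)
  F[1-3] = -573.3378 N (compression)
  F[2-3] = -807.9055 N (compression)
  F[2-4] = +670.6417 N (tension)
  F[3-4] = -1997.2121 N (compression)
  F[3-5] = +0.0000 N (tension)
  F[4-5] = -0.0000 N (compression)
  Rx@0 = +188.6300 N
  Ry@0 = +751.0015 N
  Ry@4 = +1881.2485 N

-573.338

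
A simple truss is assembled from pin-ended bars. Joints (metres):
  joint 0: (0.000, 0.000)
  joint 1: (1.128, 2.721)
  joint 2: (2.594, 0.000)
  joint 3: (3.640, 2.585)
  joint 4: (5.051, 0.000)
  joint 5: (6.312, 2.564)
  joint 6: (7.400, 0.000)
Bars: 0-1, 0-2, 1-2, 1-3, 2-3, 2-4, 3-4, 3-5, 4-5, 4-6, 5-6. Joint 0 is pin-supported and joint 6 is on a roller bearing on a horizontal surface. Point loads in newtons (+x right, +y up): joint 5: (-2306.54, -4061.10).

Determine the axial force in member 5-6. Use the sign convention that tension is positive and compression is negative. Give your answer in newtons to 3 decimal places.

N=7 nodes, M=11 members, R=3 reactions → 2N=14, M+R=14
member 0 (0-1): L=2.9455, (cx,cy)=(0.3830,0.9238)
member 1 (0-2): L=2.5940, (cx,cy)=(1.0000,0.0000)
member 2 (1-2): L=3.0908, (cx,cy)=(0.4743,-0.8804)
member 3 (1-3): L=2.5157, (cx,cy)=(0.9985,-0.0541)
member 4 (2-3): L=2.7886, (cx,cy)=(0.3751,0.9270)
member 5 (2-4): L=2.4570, (cx,cy)=(1.0000,0.0000)
member 6 (3-4): L=2.9450, (cx,cy)=(0.4791,-0.8778)
member 7 (3-5): L=2.6721, (cx,cy)=(1.0000,-0.0079)
member 8 (4-5): L=2.8573, (cx,cy)=(0.4413,0.8973)
member 9 (4-6): L=2.3490, (cx,cy)=(1.0000,0.0000)
member 10 (5-6): L=2.7853, (cx,cy)=(0.3906,-0.9206)
solve A·x = −loads:
  F[0-1] = -1511.5004 N (compression)
  F[0-2] = -1727.7088 N (compression)
  F[1-2] = +1670.3545 N (tension)
  F[1-3] = -1373.1085 N (compression)
  F[2-3] = -1586.3334 N (compression)
  F[2-4] = -340.4100 N (compression)
  F[3-4] = +1615.2738 N (tension)
  F[3-5] = -2740.1146 N (compression)
  F[4-5] = -1580.0019 N (compression)
  F[4-6] = +1130.7832 N (tension)
  F[5-6] = -2894.8153 N (compression)
  Rx@0 = +2306.5400 N
  Ry@0 = +1396.2764 N
  Ry@6 = +2664.8236 N

-2894.815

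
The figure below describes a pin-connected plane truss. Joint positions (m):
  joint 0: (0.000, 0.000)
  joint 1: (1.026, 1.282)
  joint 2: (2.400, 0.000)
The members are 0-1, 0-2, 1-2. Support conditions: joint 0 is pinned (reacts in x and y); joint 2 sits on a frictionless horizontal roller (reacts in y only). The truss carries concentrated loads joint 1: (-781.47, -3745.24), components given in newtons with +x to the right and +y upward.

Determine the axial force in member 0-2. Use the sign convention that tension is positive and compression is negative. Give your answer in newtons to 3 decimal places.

1268.597

N=3 nodes, M=3 members, R=3 reactions → 2N=6, M+R=6
member 0 (0-1): L=1.6420, (cx,cy)=(0.6248,0.7807)
member 1 (0-2): L=2.4000, (cx,cy)=(1.0000,0.0000)
member 2 (1-2): L=1.8792, (cx,cy)=(0.7312,-0.6822)
solve A·x = −loads:
  F[0-1] = -3280.9289 N (compression)
  F[0-2] = +1268.5973 N (tension)
  F[1-2] = -1735.0441 N (compression)
  Rx@0 = +781.4700 N
  Ry@0 = +2561.5851 N
  Ry@2 = +1183.6549 N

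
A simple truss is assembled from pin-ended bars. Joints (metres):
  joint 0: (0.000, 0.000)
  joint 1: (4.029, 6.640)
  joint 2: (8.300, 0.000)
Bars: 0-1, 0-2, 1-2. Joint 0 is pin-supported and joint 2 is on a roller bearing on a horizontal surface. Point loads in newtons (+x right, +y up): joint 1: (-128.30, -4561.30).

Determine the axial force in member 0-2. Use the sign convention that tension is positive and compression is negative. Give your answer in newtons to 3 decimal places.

N=3 nodes, M=3 members, R=3 reactions → 2N=6, M+R=6
member 0 (0-1): L=7.7668, (cx,cy)=(0.5187,0.8549)
member 1 (0-2): L=8.3000, (cx,cy)=(1.0000,0.0000)
member 2 (1-2): L=7.8950, (cx,cy)=(0.5410,-0.8410)
solve A·x = −loads:
  F[0-1] = -2865.4942 N (compression)
  F[0-2] = +1358.1741 N (tension)
  F[1-2] = -2510.6031 N (compression)
  Rx@0 = +128.3000 N
  Ry@0 = +2449.7861 N
  Ry@2 = +2111.5139 N

1358.174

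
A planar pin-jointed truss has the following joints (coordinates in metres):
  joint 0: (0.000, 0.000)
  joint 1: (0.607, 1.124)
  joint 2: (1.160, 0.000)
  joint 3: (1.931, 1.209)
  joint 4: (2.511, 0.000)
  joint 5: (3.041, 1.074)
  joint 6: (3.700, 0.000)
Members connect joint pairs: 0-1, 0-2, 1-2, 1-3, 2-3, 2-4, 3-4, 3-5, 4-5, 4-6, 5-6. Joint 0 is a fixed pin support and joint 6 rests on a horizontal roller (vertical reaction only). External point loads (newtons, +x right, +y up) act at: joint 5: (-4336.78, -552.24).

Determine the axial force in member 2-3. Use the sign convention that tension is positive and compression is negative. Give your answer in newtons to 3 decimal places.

N=7 nodes, M=11 members, R=3 reactions → 2N=14, M+R=14
member 0 (0-1): L=1.2774, (cx,cy)=(0.4752,0.8799)
member 1 (0-2): L=1.1600, (cx,cy)=(1.0000,0.0000)
member 2 (1-2): L=1.2527, (cx,cy)=(0.4415,-0.8973)
member 3 (1-3): L=1.3267, (cx,cy)=(0.9979,0.0641)
member 4 (2-3): L=1.4339, (cx,cy)=(0.5377,0.8431)
member 5 (2-4): L=1.3510, (cx,cy)=(1.0000,0.0000)
member 6 (3-4): L=1.3409, (cx,cy)=(0.4325,-0.9016)
member 7 (3-5): L=1.1182, (cx,cy)=(0.9927,-0.1207)
member 8 (4-5): L=1.1977, (cx,cy)=(0.4425,0.8968)
member 9 (4-6): L=1.1890, (cx,cy)=(1.0000,0.0000)
member 10 (5-6): L=1.2601, (cx,cy)=(0.5230,-0.8523)
solve A·x = −loads:
  F[0-1] = -1542.4578 N (compression)
  F[0-2] = -3603.8455 N (compression)
  F[1-2] = +1415.4160 N (tension)
  F[1-3] = -1360.5745 N (compression)
  F[2-3] = -1506.3000 N (compression)
  F[2-4] = -2169.0820 N (compression)
  F[3-4] = +1909.0884 N (tension)
  F[3-5] = -3015.5076 N (compression)
  F[4-5] = -1919.4418 N (compression)
  F[4-6] = -493.9166 N (compression)
  F[5-6] = +944.4093 N (tension)
  Rx@0 = +4336.7800 N
  Ry@0 = +1357.1967 N
  Ry@6 = -804.9567 N

-1506.300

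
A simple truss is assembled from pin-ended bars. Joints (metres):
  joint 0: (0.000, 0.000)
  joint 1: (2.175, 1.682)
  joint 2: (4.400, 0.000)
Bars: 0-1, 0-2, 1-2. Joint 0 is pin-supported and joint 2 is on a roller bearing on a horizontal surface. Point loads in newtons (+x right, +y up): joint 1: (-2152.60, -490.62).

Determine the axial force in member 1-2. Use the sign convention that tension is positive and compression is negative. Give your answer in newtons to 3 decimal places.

N=3 nodes, M=3 members, R=3 reactions → 2N=6, M+R=6
member 0 (0-1): L=2.7495, (cx,cy)=(0.7911,0.6117)
member 1 (0-2): L=4.4000, (cx,cy)=(1.0000,0.0000)
member 2 (1-2): L=2.7892, (cx,cy)=(0.7977,-0.6030)
solve A·x = −loads:
  F[0-1] = -1750.6858 N (compression)
  F[0-2] = -767.7148 N (compression)
  F[1-2] = +962.3935 N (tension)
  Rx@0 = +2152.6000 N
  Ry@0 = +1070.9779 N
  Ry@2 = -580.3579 N

962.394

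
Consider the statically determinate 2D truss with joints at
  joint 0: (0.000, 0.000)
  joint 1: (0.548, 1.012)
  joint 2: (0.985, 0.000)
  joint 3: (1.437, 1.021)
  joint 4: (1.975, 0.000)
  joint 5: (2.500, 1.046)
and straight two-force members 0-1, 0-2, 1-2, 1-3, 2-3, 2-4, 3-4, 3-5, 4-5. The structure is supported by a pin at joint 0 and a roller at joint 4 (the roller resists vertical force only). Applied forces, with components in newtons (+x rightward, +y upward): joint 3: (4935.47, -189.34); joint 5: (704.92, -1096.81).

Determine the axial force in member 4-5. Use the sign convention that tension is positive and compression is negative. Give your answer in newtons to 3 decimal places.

-1260.641

N=6 nodes, M=9 members, R=3 reactions → 2N=12, M+R=12
member 0 (0-1): L=1.1508, (cx,cy)=(0.4762,0.8794)
member 1 (0-2): L=0.9850, (cx,cy)=(1.0000,0.0000)
member 2 (1-2): L=1.1023, (cx,cy)=(0.3964,-0.9181)
member 3 (1-3): L=0.8890, (cx,cy)=(0.9999,0.0101)
member 4 (2-3): L=1.1166, (cx,cy)=(0.4048,0.9144)
member 5 (2-4): L=0.9900, (cx,cy)=(1.0000,0.0000)
member 6 (3-4): L=1.1541, (cx,cy)=(0.4662,-0.8847)
member 7 (3-5): L=1.0633, (cx,cy)=(0.9997,0.0235)
member 8 (4-5): L=1.1704, (cx,cy)=(0.4486,0.8937)
solve A·x = −loads:
  F[0-1] = +3598.9777 N (tension)
  F[0-2] = +3926.6606 N (tension)
  F[1-2] = -3413.4083 N (compression)
  F[1-3] = +3067.0846 N (tension)
  F[2-3] = +3427.0741 N (tension)
  F[2-4] = +1186.1539 N (tension)
  F[3-4] = -3757.4999 N (compression)
  F[3-5] = +1270.7696 N (tension)
  F[4-5] = -1260.6405 N (compression)
  Rx@0 = -5640.3900 N
  Ry@0 = -3164.7704 N
  Ry@4 = +4450.9204 N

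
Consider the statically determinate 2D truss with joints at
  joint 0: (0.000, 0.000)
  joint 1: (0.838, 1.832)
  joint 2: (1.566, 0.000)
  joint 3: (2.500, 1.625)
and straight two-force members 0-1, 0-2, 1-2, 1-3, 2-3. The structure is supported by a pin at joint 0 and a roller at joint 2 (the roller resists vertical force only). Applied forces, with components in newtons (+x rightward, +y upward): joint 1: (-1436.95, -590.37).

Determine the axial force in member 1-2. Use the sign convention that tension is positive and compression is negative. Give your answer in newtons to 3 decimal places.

1468.944

N=4 nodes, M=5 members, R=3 reactions → 2N=8, M+R=8
member 0 (0-1): L=2.0146, (cx,cy)=(0.4160,0.9094)
member 1 (0-2): L=1.5660, (cx,cy)=(1.0000,0.0000)
member 2 (1-2): L=1.9713, (cx,cy)=(0.3693,-0.9293)
member 3 (1-3): L=1.6748, (cx,cy)=(0.9923,-0.1236)
member 4 (2-3): L=1.8743, (cx,cy)=(0.4983,0.8670)
solve A·x = −loads:
  F[0-1] = -2150.3492 N (compression)
  F[0-2] = -542.4673 N (compression)
  F[1-2] = +1468.9439 N (tension)
  F[1-3] = -0.0000 N (compression)
  F[2-3] = +0.0000 N (tension)
  Rx@0 = +1436.9500 N
  Ry@0 = +1955.4801 N
  Ry@2 = -1365.1101 N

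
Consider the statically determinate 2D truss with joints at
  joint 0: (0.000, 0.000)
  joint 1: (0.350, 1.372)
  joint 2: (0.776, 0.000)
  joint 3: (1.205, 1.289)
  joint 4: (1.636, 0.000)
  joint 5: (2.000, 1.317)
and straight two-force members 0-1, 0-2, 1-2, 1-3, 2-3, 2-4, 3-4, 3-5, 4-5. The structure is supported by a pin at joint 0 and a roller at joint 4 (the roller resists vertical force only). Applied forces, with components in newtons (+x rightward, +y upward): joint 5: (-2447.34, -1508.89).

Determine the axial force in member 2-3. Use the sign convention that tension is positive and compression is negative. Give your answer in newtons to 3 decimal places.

-1820.081

N=6 nodes, M=9 members, R=3 reactions → 2N=12, M+R=12
member 0 (0-1): L=1.4159, (cx,cy)=(0.2472,0.9690)
member 1 (0-2): L=0.7760, (cx,cy)=(1.0000,0.0000)
member 2 (1-2): L=1.4366, (cx,cy)=(0.2965,-0.9550)
member 3 (1-3): L=0.8590, (cx,cy)=(0.9953,-0.0966)
member 4 (2-3): L=1.3585, (cx,cy)=(0.3158,0.9488)
member 5 (2-4): L=0.8600, (cx,cy)=(1.0000,0.0000)
member 6 (3-4): L=1.3591, (cx,cy)=(0.3171,-0.9484)
member 7 (3-5): L=0.7955, (cx,cy)=(0.9994,0.0352)
member 8 (4-5): L=1.3664, (cx,cy)=(0.2664,0.9639)
solve A·x = −loads:
  F[0-1] = -1686.7633 N (compression)
  F[0-2] = -2030.3962 N (compression)
  F[1-2] = +1808.2785 N (tension)
  F[1-3] = -957.6343 N (compression)
  F[2-3] = -1820.0810 N (compression)
  F[2-4] = -919.4301 N (compression)
  F[3-4] = +1647.2249 N (tension)
  F[3-5] = -2051.5335 N (compression)
  F[4-5] = -1490.5431 N (compression)
  Rx@0 = +2447.3400 N
  Ry@0 = +1634.4198 N
  Ry@4 = -125.5298 N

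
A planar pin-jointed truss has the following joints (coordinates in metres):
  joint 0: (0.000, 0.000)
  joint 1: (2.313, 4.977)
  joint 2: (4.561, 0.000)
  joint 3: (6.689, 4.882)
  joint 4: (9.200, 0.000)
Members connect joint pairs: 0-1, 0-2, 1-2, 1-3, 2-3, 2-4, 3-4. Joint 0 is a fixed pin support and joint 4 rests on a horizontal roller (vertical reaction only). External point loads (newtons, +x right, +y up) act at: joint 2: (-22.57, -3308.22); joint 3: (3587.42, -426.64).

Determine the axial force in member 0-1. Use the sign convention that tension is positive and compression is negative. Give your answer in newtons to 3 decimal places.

N=5 nodes, M=7 members, R=3 reactions → 2N=10, M+R=10
member 0 (0-1): L=5.4882, (cx,cy)=(0.4214,0.9069)
member 1 (0-2): L=4.5610, (cx,cy)=(1.0000,0.0000)
member 2 (1-2): L=5.4611, (cx,cy)=(0.4116,-0.9113)
member 3 (1-3): L=4.3770, (cx,cy)=(0.9998,-0.0217)
member 4 (2-3): L=5.3256, (cx,cy)=(0.3996,0.9167)
member 5 (2-4): L=4.6390, (cx,cy)=(1.0000,0.0000)
member 6 (3-4): L=5.4899, (cx,cy)=(0.4574,-0.8893)
solve A·x = −loads:
  F[0-1] = +131.3261 N (tension)
  F[0-2] = +3509.5028 N (tension)
  F[1-2] = -133.3037 N (compression)
  F[1-3] = +110.2457 N (tension)
  F[2-3] = +3741.3636 N (tension)
  F[2-4] = +1982.2361 N (tension)
  F[3-4] = -4333.8455 N (compression)
  Rx@0 = -3564.8500 N
  Ry@0 = -119.0934 N
  Ry@4 = +3853.9533 N

131.326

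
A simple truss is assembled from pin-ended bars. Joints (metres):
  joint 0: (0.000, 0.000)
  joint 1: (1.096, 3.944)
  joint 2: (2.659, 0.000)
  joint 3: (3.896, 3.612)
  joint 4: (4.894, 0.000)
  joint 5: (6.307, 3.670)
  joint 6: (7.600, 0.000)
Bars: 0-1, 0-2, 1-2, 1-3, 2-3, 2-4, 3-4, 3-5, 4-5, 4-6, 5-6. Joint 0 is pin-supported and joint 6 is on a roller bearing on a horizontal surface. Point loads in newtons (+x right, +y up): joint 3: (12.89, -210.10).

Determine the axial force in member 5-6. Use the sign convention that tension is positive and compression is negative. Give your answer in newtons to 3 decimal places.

N=7 nodes, M=11 members, R=3 reactions → 2N=14, M+R=14
member 0 (0-1): L=4.0935, (cx,cy)=(0.2677,0.9635)
member 1 (0-2): L=2.6590, (cx,cy)=(1.0000,0.0000)
member 2 (1-2): L=4.2424, (cx,cy)=(0.3684,-0.9297)
member 3 (1-3): L=2.8196, (cx,cy)=(0.9930,-0.1177)
member 4 (2-3): L=3.8179, (cx,cy)=(0.3240,0.9461)
member 5 (2-4): L=2.2350, (cx,cy)=(1.0000,0.0000)
member 6 (3-4): L=3.7473, (cx,cy)=(0.2663,-0.9639)
member 7 (3-5): L=2.4117, (cx,cy)=(0.9997,0.0240)
member 8 (4-5): L=3.9326, (cx,cy)=(0.3593,0.9332)
member 9 (4-6): L=2.7060, (cx,cy)=(1.0000,0.0000)
member 10 (5-6): L=3.8911, (cx,cy)=(0.3323,-0.9432)
solve A·x = −loads:
  F[0-1] = -99.9180 N (compression)
  F[0-2] = +39.6425 N (tension)
  F[1-2] = +112.2403 N (tension)
  F[1-3] = -68.5814 N (compression)
  F[2-3] = -110.2947 N (compression)
  F[2-4] = +116.7294 N (tension)
  F[3-4] = -120.2095 N (compression)
  F[3-5] = -84.7394 N (compression)
  F[4-5] = +124.1592 N (tension)
  F[4-6] = +40.1042 N (tension)
  F[5-6] = -120.6881 N (compression)
  Rx@0 = -12.8900 N
  Ry@0 = +96.2700 N
  Ry@6 = +113.8300 N

-120.688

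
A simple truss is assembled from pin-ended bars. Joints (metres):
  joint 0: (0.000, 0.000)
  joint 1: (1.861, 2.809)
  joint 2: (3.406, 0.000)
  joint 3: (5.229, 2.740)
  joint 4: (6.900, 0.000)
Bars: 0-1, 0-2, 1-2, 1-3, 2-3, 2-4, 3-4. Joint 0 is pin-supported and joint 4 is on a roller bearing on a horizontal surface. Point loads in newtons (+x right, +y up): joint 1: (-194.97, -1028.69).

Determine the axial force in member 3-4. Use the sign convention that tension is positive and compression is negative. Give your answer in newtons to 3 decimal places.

N=5 nodes, M=7 members, R=3 reactions → 2N=10, M+R=10
member 0 (0-1): L=3.3695, (cx,cy)=(0.5523,0.8336)
member 1 (0-2): L=3.4060, (cx,cy)=(1.0000,0.0000)
member 2 (1-2): L=3.2059, (cx,cy)=(0.4819,-0.8762)
member 3 (1-3): L=3.3687, (cx,cy)=(0.9998,-0.0205)
member 4 (2-3): L=3.2910, (cx,cy)=(0.5539,0.8326)
member 5 (2-4): L=3.4940, (cx,cy)=(1.0000,0.0000)
member 6 (3-4): L=3.2093, (cx,cy)=(0.5207,-0.8538)
solve A·x = −loads:
  F[0-1] = -996.3648 N (compression)
  F[0-2] = +355.3232 N (tension)
  F[1-2] = -220.2333 N (compression)
  F[1-3] = -249.2382 N (compression)
  F[2-3] = +231.7785 N (tension)
  F[2-4] = +120.7972 N (tension)
  F[3-4] = -232.0041 N (compression)
  Rx@0 = +194.9700 N
  Ry@0 = +830.6144 N
  Ry@4 = +198.0756 N

-232.004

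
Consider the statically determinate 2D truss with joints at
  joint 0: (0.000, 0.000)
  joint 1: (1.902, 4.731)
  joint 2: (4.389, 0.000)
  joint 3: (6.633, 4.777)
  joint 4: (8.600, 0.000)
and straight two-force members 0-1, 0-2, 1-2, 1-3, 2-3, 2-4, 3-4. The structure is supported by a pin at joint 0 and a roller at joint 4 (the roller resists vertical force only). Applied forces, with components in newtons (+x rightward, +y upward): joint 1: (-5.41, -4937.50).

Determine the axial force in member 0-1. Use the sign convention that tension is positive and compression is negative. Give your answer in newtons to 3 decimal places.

N=5 nodes, M=7 members, R=3 reactions → 2N=10, M+R=10
member 0 (0-1): L=5.0990, (cx,cy)=(0.3730,0.9278)
member 1 (0-2): L=4.3890, (cx,cy)=(1.0000,0.0000)
member 2 (1-2): L=5.3449, (cx,cy)=(0.4653,-0.8851)
member 3 (1-3): L=4.7312, (cx,cy)=(1.0000,0.0097)
member 4 (2-3): L=5.2778, (cx,cy)=(0.4252,0.9051)
member 5 (2-4): L=4.2110, (cx,cy)=(1.0000,0.0000)
member 6 (3-4): L=5.1661, (cx,cy)=(0.3807,-0.9247)
solve A·x = −loads:
  F[0-1] = -4147.8516 N (compression)
  F[0-2] = +1541.7932 N (tension)
  F[1-2] = -1240.9114 N (compression)
  F[1-3] = -964.4342 N (compression)
  F[2-3] = +1213.5447 N (tension)
  F[2-4] = +448.4180 N (tension)
  F[3-4] = -1177.7235 N (compression)
  Rx@0 = +5.4100 N
  Ry@0 = +3848.4849 N
  Ry@4 = +1089.0152 N

-4147.852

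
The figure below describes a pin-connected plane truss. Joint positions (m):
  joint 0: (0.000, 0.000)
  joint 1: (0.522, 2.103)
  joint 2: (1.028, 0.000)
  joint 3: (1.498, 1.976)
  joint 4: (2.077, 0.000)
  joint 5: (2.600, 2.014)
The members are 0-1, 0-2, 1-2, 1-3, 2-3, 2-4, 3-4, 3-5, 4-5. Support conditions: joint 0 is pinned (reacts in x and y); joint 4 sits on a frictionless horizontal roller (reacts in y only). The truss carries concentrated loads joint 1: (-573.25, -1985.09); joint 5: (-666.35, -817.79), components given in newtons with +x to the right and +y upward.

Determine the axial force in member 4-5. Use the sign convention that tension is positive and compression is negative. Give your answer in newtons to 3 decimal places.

N=6 nodes, M=9 members, R=3 reactions → 2N=12, M+R=12
member 0 (0-1): L=2.1668, (cx,cy)=(0.2409,0.9705)
member 1 (0-2): L=1.0280, (cx,cy)=(1.0000,0.0000)
member 2 (1-2): L=2.1630, (cx,cy)=(0.2339,-0.9723)
member 3 (1-3): L=0.9842, (cx,cy)=(0.9916,-0.1290)
member 4 (2-3): L=2.0311, (cx,cy)=(0.2314,0.9729)
member 5 (2-4): L=1.0490, (cx,cy)=(1.0000,0.0000)
member 6 (3-4): L=2.0591, (cx,cy)=(0.2812,-0.9597)
member 7 (3-5): L=1.1027, (cx,cy)=(0.9994,0.0345)
member 8 (4-5): L=2.0808, (cx,cy)=(0.2513,0.9679)
solve A·x = −loads:
  F[0-1] = -2582.9000 N (compression)
  F[0-2] = -617.3628 N (compression)
  F[1-2] = +560.7416 N (tension)
  F[1-3] = -181.6817 N (compression)
  F[2-3] = -560.3922 N (compression)
  F[2-4] = -356.5131 N (compression)
  F[3-4] = +527.2158 N (tension)
  F[3-5] = -458.3587 N (compression)
  F[4-5] = -828.5940 N (compression)
  Rx@0 = +1239.6000 N
  Ry@0 = +2506.8293 N
  Ry@4 = +296.0507 N

-828.594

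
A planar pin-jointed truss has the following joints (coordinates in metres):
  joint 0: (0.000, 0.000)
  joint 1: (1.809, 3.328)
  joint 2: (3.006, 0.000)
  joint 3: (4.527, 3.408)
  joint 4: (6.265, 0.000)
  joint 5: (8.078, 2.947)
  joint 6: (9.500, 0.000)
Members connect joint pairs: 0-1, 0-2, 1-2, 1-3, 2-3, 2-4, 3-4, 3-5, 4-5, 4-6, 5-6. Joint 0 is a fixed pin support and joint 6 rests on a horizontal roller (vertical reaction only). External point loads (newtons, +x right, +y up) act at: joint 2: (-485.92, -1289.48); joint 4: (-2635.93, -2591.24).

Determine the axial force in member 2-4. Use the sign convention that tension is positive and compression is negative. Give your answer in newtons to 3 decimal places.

N=7 nodes, M=11 members, R=3 reactions → 2N=14, M+R=14
member 0 (0-1): L=3.7879, (cx,cy)=(0.4776,0.8786)
member 1 (0-2): L=3.0060, (cx,cy)=(1.0000,0.0000)
member 2 (1-2): L=3.5367, (cx,cy)=(0.3384,-0.9410)
member 3 (1-3): L=2.7192, (cx,cy)=(0.9996,0.0294)
member 4 (2-3): L=3.7320, (cx,cy)=(0.4076,0.9132)
member 5 (2-4): L=3.2590, (cx,cy)=(1.0000,0.0000)
member 6 (3-4): L=3.8256, (cx,cy)=(0.4543,-0.8908)
member 7 (3-5): L=3.5808, (cx,cy)=(0.9917,-0.1287)
member 8 (4-5): L=3.4600, (cx,cy)=(0.5240,0.8517)
member 9 (4-6): L=3.2350, (cx,cy)=(1.0000,0.0000)
member 10 (5-6): L=3.2721, (cx,cy)=(0.4346,-0.9006)
solve A·x = −loads:
  F[0-1] = -2007.5862 N (compression)
  F[0-2] = -2163.0763 N (compression)
  F[1-2] = +1825.1573 N (tension)
  F[1-3] = -1577.1793 N (compression)
  F[2-3] = -468.6533 N (compression)
  F[2-4] = -868.4314 N (compression)
  F[3-4] = +846.0852 N (tension)
  F[3-5] = -2169.9412 N (compression)
  F[4-5] = +2157.3914 N (tension)
  F[4-6] = +1021.4434 N (tension)
  F[5-6] = -2350.4252 N (compression)
  Rx@0 = +3121.8500 N
  Ry@0 = +1763.8468 N
  Ry@6 = +2116.8732 N

-868.431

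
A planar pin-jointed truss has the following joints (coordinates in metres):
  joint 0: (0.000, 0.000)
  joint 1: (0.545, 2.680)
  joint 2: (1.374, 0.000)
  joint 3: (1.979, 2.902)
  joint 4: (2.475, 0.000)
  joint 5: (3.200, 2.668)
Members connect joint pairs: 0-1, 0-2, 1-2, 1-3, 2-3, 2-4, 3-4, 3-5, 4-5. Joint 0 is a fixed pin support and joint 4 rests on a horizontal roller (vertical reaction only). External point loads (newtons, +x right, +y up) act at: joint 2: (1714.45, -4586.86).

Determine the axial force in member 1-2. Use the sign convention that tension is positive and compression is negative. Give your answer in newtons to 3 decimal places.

N=6 nodes, M=9 members, R=3 reactions → 2N=12, M+R=12
member 0 (0-1): L=2.7349, (cx,cy)=(0.1993,0.9799)
member 1 (0-2): L=1.3740, (cx,cy)=(1.0000,0.0000)
member 2 (1-2): L=2.8053, (cx,cy)=(0.2955,-0.9553)
member 3 (1-3): L=1.4511, (cx,cy)=(0.9882,0.1530)
member 4 (2-3): L=2.9644, (cx,cy)=(0.2041,0.9790)
member 5 (2-4): L=1.1010, (cx,cy)=(1.0000,0.0000)
member 6 (3-4): L=2.9441, (cx,cy)=(0.1685,-0.9857)
member 7 (3-5): L=1.2432, (cx,cy)=(0.9821,-0.1882)
member 8 (4-5): L=2.7648, (cx,cy)=(0.2622,0.9650)
solve A·x = −loads:
  F[0-1] = -2082.2214 N (compression)
  F[0-2] = +2129.3938 N (tension)
  F[1-2] = +1974.0727 N (tension)
  F[1-3] = -1010.2008 N (compression)
  F[2-3] = +2759.0231 N (tension)
  F[2-4] = +435.2224 N (tension)
  F[3-4] = -2583.3279 N (compression)
  F[3-5] = -0.0000 N (compression)
  F[4-5] = +0.0000 N (tension)
  Rx@0 = -1714.4500 N
  Ry@0 = +2040.4577 N
  Ry@4 = +2546.4023 N

1974.073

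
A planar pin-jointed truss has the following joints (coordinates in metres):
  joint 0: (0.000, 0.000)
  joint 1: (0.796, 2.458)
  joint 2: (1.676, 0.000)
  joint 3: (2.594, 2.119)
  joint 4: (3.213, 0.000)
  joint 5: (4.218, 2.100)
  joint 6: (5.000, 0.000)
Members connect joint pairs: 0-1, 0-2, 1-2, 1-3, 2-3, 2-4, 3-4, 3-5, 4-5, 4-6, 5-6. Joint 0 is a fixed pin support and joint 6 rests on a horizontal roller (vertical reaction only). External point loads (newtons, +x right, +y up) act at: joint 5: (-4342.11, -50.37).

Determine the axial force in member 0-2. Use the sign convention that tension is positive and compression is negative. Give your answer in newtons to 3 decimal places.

N=7 nodes, M=11 members, R=3 reactions → 2N=14, M+R=14
member 0 (0-1): L=2.5837, (cx,cy)=(0.3081,0.9514)
member 1 (0-2): L=1.6760, (cx,cy)=(1.0000,0.0000)
member 2 (1-2): L=2.6108, (cx,cy)=(0.3371,-0.9415)
member 3 (1-3): L=1.8297, (cx,cy)=(0.9827,-0.1853)
member 4 (2-3): L=2.3093, (cx,cy)=(0.3975,0.9176)
member 5 (2-4): L=1.5370, (cx,cy)=(1.0000,0.0000)
member 6 (3-4): L=2.2076, (cx,cy)=(0.2804,-0.9599)
member 7 (3-5): L=1.6241, (cx,cy)=(0.9999,-0.0117)
member 8 (4-5): L=2.3281, (cx,cy)=(0.4317,0.9020)
member 9 (4-6): L=1.7870, (cx,cy)=(1.0000,0.0000)
member 10 (5-6): L=2.2409, (cx,cy)=(0.3490,-0.9371)
solve A·x = −loads:
  F[0-1] = -1925.2106 N (compression)
  F[0-2] = -3748.9753 N (compression)
  F[1-2] = +2213.6093 N (tension)
  F[1-3] = -1362.8596 N (compression)
  F[2-3] = -2271.2398 N (compression)
  F[2-4] = -2099.9782 N (compression)
  F[3-4] = +1942.0768 N (tension)
  F[3-5] = -2786.8809 N (compression)
  F[4-5] = -2066.6463 N (compression)
  F[4-6] = -663.2827 N (compression)
  F[5-6] = +1900.6831 N (tension)
  Rx@0 = +4342.1100 N
  Ry@0 = +1831.5641 N
  Ry@6 = -1781.1941 N

-3748.975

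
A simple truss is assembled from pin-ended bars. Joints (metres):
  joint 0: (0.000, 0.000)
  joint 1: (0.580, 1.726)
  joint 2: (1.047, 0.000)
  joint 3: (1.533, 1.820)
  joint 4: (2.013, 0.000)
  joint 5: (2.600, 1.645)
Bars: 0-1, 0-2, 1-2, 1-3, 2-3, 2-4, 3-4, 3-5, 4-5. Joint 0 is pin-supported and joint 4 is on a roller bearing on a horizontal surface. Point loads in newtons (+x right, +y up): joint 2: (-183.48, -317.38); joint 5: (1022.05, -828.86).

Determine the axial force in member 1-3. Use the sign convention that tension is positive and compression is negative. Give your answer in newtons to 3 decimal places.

N=6 nodes, M=9 members, R=3 reactions → 2N=12, M+R=12
member 0 (0-1): L=1.8208, (cx,cy)=(0.3185,0.9479)
member 1 (0-2): L=1.0470, (cx,cy)=(1.0000,0.0000)
member 2 (1-2): L=1.7881, (cx,cy)=(0.2612,-0.9653)
member 3 (1-3): L=0.9576, (cx,cy)=(0.9952,0.0982)
member 4 (2-3): L=1.8838, (cx,cy)=(0.2580,0.9661)
member 5 (2-4): L=0.9660, (cx,cy)=(1.0000,0.0000)
member 6 (3-4): L=1.8822, (cx,cy)=(0.2550,-0.9669)
member 7 (3-5): L=1.0813, (cx,cy)=(0.9868,-0.1618)
member 8 (4-5): L=1.7466, (cx,cy)=(0.3361,0.9418)
solve A·x = −loads:
  F[0-1] = +975.4096 N (tension)
  F[0-2] = +527.8694 N (tension)
  F[1-2] = -902.0268 N (compression)
  F[1-3] = +548.9399 N (tension)
  F[2-3] = +1229.7287 N (tension)
  F[2-4] = +158.4996 N (tension)
  F[3-4] = -1495.6191 N (compression)
  F[3-5] = +1261.5910 N (tension)
  F[4-5] = -663.2527 N (compression)
  Rx@0 = -838.5700 N
  Ry@0 = -924.6021 N
  Ry@4 = +2070.8421 N

548.940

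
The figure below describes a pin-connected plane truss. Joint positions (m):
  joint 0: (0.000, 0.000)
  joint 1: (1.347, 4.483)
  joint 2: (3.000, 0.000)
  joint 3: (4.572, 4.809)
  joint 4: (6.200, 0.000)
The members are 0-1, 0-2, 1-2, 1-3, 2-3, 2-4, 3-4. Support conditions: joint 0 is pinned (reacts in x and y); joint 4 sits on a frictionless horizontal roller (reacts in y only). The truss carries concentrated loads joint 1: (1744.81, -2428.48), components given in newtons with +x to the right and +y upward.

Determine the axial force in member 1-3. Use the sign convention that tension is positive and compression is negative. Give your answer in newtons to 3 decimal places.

-1237.539

N=5 nodes, M=7 members, R=3 reactions → 2N=10, M+R=10
member 0 (0-1): L=4.6810, (cx,cy)=(0.2878,0.9577)
member 1 (0-2): L=3.0000, (cx,cy)=(1.0000,0.0000)
member 2 (1-2): L=4.7780, (cx,cy)=(0.3460,-0.9383)
member 3 (1-3): L=3.2414, (cx,cy)=(0.9949,0.1006)
member 4 (2-3): L=5.0594, (cx,cy)=(0.3107,0.9505)
member 5 (2-4): L=3.2000, (cx,cy)=(1.0000,0.0000)
member 6 (3-4): L=5.0771, (cx,cy)=(0.3207,-0.9472)
solve A·x = −loads:
  F[0-1] = -667.4962 N (compression)
  F[0-2] = +1936.8883 N (tension)
  F[1-2] = -2039.6263 N (compression)
  F[1-3] = -1237.5390 N (compression)
  F[2-3] = +2013.3286 N (tension)
  F[2-4] = +605.7071 N (tension)
  F[3-4] = -1888.9624 N (compression)
  Rx@0 = -1744.8100 N
  Ry@0 = +639.2629 N
  Ry@4 = +1789.2171 N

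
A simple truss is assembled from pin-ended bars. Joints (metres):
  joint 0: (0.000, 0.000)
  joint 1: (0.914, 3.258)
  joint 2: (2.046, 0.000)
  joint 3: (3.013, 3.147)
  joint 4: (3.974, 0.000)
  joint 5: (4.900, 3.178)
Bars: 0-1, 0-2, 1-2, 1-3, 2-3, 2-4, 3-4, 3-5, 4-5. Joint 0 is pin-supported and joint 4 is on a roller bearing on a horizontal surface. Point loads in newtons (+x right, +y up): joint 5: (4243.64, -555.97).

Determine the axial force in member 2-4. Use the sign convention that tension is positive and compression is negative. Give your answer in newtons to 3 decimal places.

870.478

N=6 nodes, M=9 members, R=3 reactions → 2N=12, M+R=12
member 0 (0-1): L=3.3838, (cx,cy)=(0.2701,0.9628)
member 1 (0-2): L=2.0460, (cx,cy)=(1.0000,0.0000)
member 2 (1-2): L=3.4491, (cx,cy)=(0.3282,-0.9446)
member 3 (1-3): L=2.1019, (cx,cy)=(0.9986,-0.0528)
member 4 (2-3): L=3.2922, (cx,cy)=(0.2937,0.9559)
member 5 (2-4): L=1.9280, (cx,cy)=(1.0000,0.0000)
member 6 (3-4): L=3.2905, (cx,cy)=(0.2921,-0.9564)
member 7 (3-5): L=1.8873, (cx,cy)=(0.9999,0.0164)
member 8 (4-5): L=3.3102, (cx,cy)=(0.2797,0.9601)
solve A·x = −loads:
  F[0-1] = +3659.1962 N (tension)
  F[0-2] = +3255.2464 N (tension)
  F[1-2] = -3855.9702 N (compression)
  F[1-3] = +2257.0945 N (tension)
  F[2-3] = +3810.4503 N (tension)
  F[2-4] = +870.4781 N (tension)
  F[3-4] = -3607.7488 N (compression)
  F[3-5] = +4427.4253 N (tension)
  F[4-5] = -654.8396 N (compression)
  Rx@0 = -4243.6400 N
  Ry@0 = -3523.1797 N
  Ry@4 = +4079.1497 N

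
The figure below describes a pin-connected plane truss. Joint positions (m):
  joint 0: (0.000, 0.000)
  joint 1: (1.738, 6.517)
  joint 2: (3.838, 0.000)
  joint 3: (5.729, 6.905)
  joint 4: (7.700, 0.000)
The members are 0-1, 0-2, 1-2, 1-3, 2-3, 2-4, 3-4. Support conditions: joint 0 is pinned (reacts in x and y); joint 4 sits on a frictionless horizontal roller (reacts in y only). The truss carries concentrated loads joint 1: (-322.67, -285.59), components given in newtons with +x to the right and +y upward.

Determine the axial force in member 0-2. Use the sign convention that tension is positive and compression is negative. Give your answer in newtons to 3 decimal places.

N=5 nodes, M=7 members, R=3 reactions → 2N=10, M+R=10
member 0 (0-1): L=6.7448, (cx,cy)=(0.2577,0.9662)
member 1 (0-2): L=3.8380, (cx,cy)=(1.0000,0.0000)
member 2 (1-2): L=6.8470, (cx,cy)=(0.3067,-0.9518)
member 3 (1-3): L=4.0098, (cx,cy)=(0.9953,0.0968)
member 4 (2-3): L=7.1593, (cx,cy)=(0.2641,0.9645)
member 5 (2-4): L=3.8620, (cx,cy)=(1.0000,0.0000)
member 6 (3-4): L=7.1808, (cx,cy)=(0.2745,-0.9616)
solve A·x = −loads:
  F[0-1] = -511.4977 N (compression)
  F[0-2] = -190.8667 N (compression)
  F[1-2] = +231.4436 N (tension)
  F[1-3] = +120.4472 N (tension)
  F[2-3] = -228.4006 N (compression)
  F[2-4] = -59.5537 N (compression)
  F[3-4] = +216.9677 N (tension)
  Rx@0 = +322.6700 N
  Ry@0 = +494.2244 N
  Ry@4 = -208.6344 N

-190.867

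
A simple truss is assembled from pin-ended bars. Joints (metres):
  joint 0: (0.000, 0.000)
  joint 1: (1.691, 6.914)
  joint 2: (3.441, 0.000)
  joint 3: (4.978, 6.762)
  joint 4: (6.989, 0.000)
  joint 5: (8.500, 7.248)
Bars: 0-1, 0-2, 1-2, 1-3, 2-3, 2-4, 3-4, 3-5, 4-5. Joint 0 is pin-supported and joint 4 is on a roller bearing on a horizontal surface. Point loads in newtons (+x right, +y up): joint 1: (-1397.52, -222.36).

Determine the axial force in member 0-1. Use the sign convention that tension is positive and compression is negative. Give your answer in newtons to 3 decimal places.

N=6 nodes, M=9 members, R=3 reactions → 2N=12, M+R=12
member 0 (0-1): L=7.1178, (cx,cy)=(0.2376,0.9714)
member 1 (0-2): L=3.4410, (cx,cy)=(1.0000,0.0000)
member 2 (1-2): L=7.1320, (cx,cy)=(0.2454,-0.9694)
member 3 (1-3): L=3.2905, (cx,cy)=(0.9989,-0.0462)
member 4 (2-3): L=6.9345, (cx,cy)=(0.2216,0.9751)
member 5 (2-4): L=3.5480, (cx,cy)=(1.0000,0.0000)
member 6 (3-4): L=7.0547, (cx,cy)=(0.2851,-0.9585)
member 7 (3-5): L=3.5554, (cx,cy)=(0.9906,0.1367)
member 8 (4-5): L=7.4038, (cx,cy)=(0.2041,0.9790)
solve A·x = −loads:
  F[0-1] = -1596.7999 N (compression)
  F[0-2] = -1018.1621 N (compression)
  F[1-2] = +1337.7138 N (tension)
  F[1-3] = +690.6621 N (tension)
  F[2-3] = -1329.8969 N (compression)
  F[2-4] = -395.1584 N (compression)
  F[3-4] = +1386.2374 N (tension)
  F[3-5] = +0.0000 N (tension)
  F[4-5] = -0.0000 N (compression)
  Rx@0 = +1397.5200 N
  Ry@0 = +1551.0826 N
  Ry@4 = -1328.7226 N

-1596.800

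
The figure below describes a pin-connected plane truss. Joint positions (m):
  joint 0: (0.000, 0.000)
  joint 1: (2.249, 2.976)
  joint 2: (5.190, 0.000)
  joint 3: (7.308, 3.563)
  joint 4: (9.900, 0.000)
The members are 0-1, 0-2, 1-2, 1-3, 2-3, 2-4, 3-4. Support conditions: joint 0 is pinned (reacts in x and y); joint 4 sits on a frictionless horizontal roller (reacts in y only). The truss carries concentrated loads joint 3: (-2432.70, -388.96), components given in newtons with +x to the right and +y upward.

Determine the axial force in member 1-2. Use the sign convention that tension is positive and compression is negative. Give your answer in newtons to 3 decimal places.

1124.648

N=5 nodes, M=7 members, R=3 reactions → 2N=10, M+R=10
member 0 (0-1): L=3.7302, (cx,cy)=(0.6029,0.7978)
member 1 (0-2): L=5.1900, (cx,cy)=(1.0000,0.0000)
member 2 (1-2): L=4.1840, (cx,cy)=(0.7029,-0.7113)
member 3 (1-3): L=5.0929, (cx,cy)=(0.9933,0.1153)
member 4 (2-3): L=4.1450, (cx,cy)=(0.5110,0.8596)
member 5 (2-4): L=4.7100, (cx,cy)=(1.0000,0.0000)
member 6 (3-4): L=4.4061, (cx,cy)=(0.5883,-0.8087)
solve A·x = −loads:
  F[0-1] = -1225.0618 N (compression)
  F[0-2] = -1694.0946 N (compression)
  F[1-2] = +1124.6482 N (tension)
  F[1-3] = -1539.3930 N (compression)
  F[2-3] = -930.5988 N (compression)
  F[2-4] = -428.0496 N (compression)
  F[3-4] = +727.6295 N (tension)
  Rx@0 = +2432.7000 N
  Ry@0 = +977.3631 N
  Ry@4 = -588.4031 N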